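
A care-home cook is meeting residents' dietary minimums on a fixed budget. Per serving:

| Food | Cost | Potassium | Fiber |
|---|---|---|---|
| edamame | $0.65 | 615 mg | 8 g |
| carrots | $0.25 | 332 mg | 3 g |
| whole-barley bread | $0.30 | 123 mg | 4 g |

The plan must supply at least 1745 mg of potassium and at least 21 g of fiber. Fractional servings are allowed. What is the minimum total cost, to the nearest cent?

$1.69

An LP optimum is at a vertex; with two nutrient constraints at most two foods are used. Check each candidate.
edamame only: max(1745/615, 21/8) = 2.837 servings → $1.84.
carrots only: max(1745/332, 21/3) = 7 servings → $1.75.
whole-barley bread only: max(1745/123, 21/4) = 14.19 servings → $4.26.
edamame + carrots with both tight: 2.142 servings and 1.289 servings → $1.71.
edamame + whole-barley bread with both targets exact would need a negative amount; discard.
carrots + whole-barley bread with both tight: 4.585 servings and 1.811 servings → $1.69.
Cheapest feasible corner: $1.69.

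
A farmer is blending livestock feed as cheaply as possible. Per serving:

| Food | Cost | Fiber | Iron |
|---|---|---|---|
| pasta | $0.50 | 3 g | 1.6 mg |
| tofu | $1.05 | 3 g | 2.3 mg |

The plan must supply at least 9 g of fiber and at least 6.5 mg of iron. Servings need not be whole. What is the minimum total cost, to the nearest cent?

$2.03

With two linear requirements the optimum uses one or two foods; enumerate the corners.
pasta only: max(9/3, 6.5/1.6) = 4.062 servings → $2.03.
tofu only: max(9/3, 6.5/2.3) = 3 servings → $3.15.
pasta + tofu with both tight: 0.5714 servings and 2.429 servings → $2.84.
So the least-cost plan costs $2.03.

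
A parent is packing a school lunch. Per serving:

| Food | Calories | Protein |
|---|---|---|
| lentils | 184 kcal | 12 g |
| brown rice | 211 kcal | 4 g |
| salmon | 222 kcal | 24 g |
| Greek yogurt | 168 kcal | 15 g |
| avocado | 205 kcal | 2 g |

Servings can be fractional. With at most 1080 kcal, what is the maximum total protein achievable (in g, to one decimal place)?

Protein per kcal: salmon 0.1081, Greek yogurt 0.08929, lentils 0.06522, brown rice 0.01896, avocado 0.009756.
With no serving limits, spend the whole calories allowance on salmon: 1080 kcal / 222 kcal × 24 g = 116.8 g.

116.8 g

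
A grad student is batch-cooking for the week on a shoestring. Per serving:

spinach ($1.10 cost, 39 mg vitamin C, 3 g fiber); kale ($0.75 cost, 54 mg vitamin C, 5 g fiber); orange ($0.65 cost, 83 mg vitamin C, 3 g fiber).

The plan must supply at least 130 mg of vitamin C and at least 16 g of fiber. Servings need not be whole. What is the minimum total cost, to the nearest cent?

$2.40

Check every corner: each single food scaled to meet both minima, and each pair solved so both constraints bind.
spinach only: max(130/39, 16/3) = 5.333 servings → $5.87.
kale only: max(130/54, 16/5) = 3.2 servings → $2.40.
orange only: max(130/83, 16/3) = 5.333 servings → $3.47.
spinach + kale: intersection lies outside the first quadrant.
spinach + orange: the both-tight solution has a negative serving — not a feasible corner.
kale + orange: the both-tight solution has a negative serving — not a feasible corner.
So the least-cost plan costs $2.40.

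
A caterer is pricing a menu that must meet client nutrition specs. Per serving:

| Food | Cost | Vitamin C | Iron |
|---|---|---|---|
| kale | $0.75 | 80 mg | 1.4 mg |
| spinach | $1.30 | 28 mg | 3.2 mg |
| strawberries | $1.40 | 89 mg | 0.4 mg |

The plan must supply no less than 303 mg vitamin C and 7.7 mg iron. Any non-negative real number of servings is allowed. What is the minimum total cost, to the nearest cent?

$3.76

kale only: max(303/80, 7.7/1.4) = 5.5 servings → $4.12.
spinach only: max(303/28, 7.7/3.2) = 10.82 servings → $14.07.
strawberries only: max(303/89, 7.7/0.4) = 19.25 servings → $26.95.
kale + spinach with both tight: 3.478 servings and 0.8847 servings → $3.76.
kale + strawberries with both targets exact would need a negative amount; discard.
spinach + strawberries with both tight: 2.062 servings and 2.756 servings → $6.54.
Cheapest feasible corner: $3.76.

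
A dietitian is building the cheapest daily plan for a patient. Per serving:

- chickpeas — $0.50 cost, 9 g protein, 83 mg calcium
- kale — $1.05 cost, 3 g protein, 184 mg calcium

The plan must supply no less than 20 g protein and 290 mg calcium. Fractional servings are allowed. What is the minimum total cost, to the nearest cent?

$1.71

For a min-cost LP with two ≥-constraints, a basic feasible solution has at most two positive variables.
chickpeas only: max(20/9, 290/83) = 3.494 servings → $1.75.
kale only: max(20/3, 290/184) = 6.667 servings → $7.00.
chickpeas + kale with both tight: 1.997 servings and 0.6752 servings → $1.71.
Cheapest feasible corner: $1.71.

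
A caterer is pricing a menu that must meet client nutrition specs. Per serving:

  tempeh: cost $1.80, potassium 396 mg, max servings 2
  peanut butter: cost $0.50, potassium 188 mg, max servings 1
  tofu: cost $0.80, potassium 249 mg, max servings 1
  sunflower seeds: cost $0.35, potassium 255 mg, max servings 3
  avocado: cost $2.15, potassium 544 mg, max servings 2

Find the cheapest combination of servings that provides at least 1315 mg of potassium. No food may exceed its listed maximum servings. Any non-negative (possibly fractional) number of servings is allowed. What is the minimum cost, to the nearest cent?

$2.80

Cost per mg of potassium: sunflower seeds $0.0014, peanut butter $0.0027, tofu $0.0032, avocado $0.0040, tempeh $0.0045.
Take 3 servings of sunflower seeds: +765.0 mg potassium for $1.05 (total $1.05, still need 550.0 mg).
Take 1 serving of peanut butter: +188.0 mg potassium for $0.50 (total $1.55, still need 362.0 mg).
Take 1 serving of tofu: +249.0 mg potassium for $0.80 (total $2.35, still need 113.0 mg).
Take 0.2077 servings of avocado: +113.0 mg potassium for $0.45 (total $2.80, still need 0.0 mg).
Greedy by cheapest-per-mg is optimal for a single linear constraint, so the minimum cost is $2.80.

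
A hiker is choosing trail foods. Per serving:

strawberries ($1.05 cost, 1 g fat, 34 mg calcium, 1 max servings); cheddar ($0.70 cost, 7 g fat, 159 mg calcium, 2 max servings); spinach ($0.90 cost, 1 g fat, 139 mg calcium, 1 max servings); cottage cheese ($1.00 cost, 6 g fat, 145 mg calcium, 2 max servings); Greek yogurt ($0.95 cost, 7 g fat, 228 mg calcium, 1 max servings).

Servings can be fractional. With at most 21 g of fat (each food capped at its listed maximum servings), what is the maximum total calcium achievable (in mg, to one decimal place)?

691.0 mg

Calcium per g fat: spinach 139, strawberries 34, Greek yogurt 32.57, cottage cheese 24.17, cheddar 22.71.
Take 1 serving of spinach: uses 1 g fat, +139.0 mg calcium (running total 139.0 mg).
Take 1 serving of strawberries: uses 1 g fat, +34.0 mg calcium (running total 173.0 mg).
Take 1 serving of Greek yogurt: uses 7 g fat, +228.0 mg calcium (running total 401.0 mg).
Take 2 servings of cottage cheese: uses 12 g fat, +290.0 mg calcium (running total 691.0 mg).
Filling greedily by calcium-per-g fat is optimal for one linear limit, giving 691.0 mg.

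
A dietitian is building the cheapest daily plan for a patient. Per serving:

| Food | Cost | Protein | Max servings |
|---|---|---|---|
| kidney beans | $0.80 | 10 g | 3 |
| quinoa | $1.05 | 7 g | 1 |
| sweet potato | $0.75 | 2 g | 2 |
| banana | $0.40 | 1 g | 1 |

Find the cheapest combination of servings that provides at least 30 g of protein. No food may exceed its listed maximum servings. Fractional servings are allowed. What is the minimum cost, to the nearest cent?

Cost per g of protein: kidney beans $0.0800, quinoa $0.1500, sweet potato $0.3750, banana $0.4000.
Take 3 servings of kidney beans: +30.0 g protein for $2.40 (total $2.40, still need 0.0 g).
Filling from the cheapest source first is optimal under one linear minimum: $2.40.

$2.40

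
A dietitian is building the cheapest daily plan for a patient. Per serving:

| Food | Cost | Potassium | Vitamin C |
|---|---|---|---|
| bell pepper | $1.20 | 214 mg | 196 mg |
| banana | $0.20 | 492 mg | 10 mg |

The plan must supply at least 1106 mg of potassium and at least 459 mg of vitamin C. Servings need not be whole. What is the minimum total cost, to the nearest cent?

$2.98

This is a tiny linear program; its minimum lies at a vertex of the feasible set. List the vertices and price them.
bell pepper only: max(1106/214, 459/196) = 5.168 servings → $6.20.
banana only: max(1106/492, 459/10) = 45.9 servings → $9.18.
bell pepper + banana with both tight: 2.278 servings and 1.257 servings → $2.98.
The minimum over all feasible corners is $2.98.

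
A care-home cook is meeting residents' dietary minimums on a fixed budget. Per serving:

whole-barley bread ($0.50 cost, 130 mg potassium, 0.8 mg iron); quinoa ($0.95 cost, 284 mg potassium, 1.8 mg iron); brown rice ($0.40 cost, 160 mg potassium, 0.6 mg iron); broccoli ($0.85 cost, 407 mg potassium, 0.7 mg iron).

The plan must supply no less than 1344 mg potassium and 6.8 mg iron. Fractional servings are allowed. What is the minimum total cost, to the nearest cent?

Check every corner: each single food scaled to meet both minima, and each pair solved so both constraints bind.
whole-barley bread only: max(1344/130, 6.8/0.8) = 10.34 servings → $5.17.
quinoa only: max(1344/284, 6.8/1.8) = 4.732 servings → $4.50.
brown rice only: max(1344/160, 6.8/0.6) = 11.33 servings → $4.53.
broccoli only: max(1344/407, 6.8/0.7) = 9.714 servings → $8.26.
whole-barley bread + quinoa: the both-tight solution has a negative serving — not a feasible corner.
whole-barley bread + brown rice with both tight: 5.632 servings and 3.824 servings → $4.35.
whole-barley bread + broccoli with both tight: 7.787 servings and 0.815 servings → $4.59.
quinoa + brown rice with both tight: 2.395 servings and 4.15 servings → $3.93.
quinoa + broccoli with both tight: 3.422 servings and 0.9142 servings → $4.03.
brown rice + broccoli: the both-tight solution has a negative serving — not a feasible corner.
The minimum over all feasible corners is $3.93.

$3.93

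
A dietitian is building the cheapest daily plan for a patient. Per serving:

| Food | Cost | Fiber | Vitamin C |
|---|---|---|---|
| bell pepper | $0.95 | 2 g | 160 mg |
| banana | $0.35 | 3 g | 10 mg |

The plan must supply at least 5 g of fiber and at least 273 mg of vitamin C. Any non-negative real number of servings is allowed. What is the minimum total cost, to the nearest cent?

A basic optimal solution has at most two foods positive. Try each food alone and each pair with both targets met exactly.
bell pepper only: max(5/2, 273/160) = 2.5 servings → $2.38.
banana only: max(5/3, 273/10) = 27.3 servings → $9.55.
bell pepper + banana with both tight: 1.672 servings and 0.5522 servings → $1.78.
The minimum over all feasible corners is $1.78.

$1.78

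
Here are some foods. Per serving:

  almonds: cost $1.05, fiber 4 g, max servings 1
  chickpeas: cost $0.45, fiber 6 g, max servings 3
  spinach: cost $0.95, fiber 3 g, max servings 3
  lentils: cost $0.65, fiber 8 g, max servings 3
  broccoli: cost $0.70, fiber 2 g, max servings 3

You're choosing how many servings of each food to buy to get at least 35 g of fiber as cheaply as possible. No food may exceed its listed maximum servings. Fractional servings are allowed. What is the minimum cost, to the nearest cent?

Cost per g of fiber: chickpeas $0.0750, lentils $0.0813, almonds $0.2625, spinach $0.3167, broccoli $0.3500.
Take 3 servings of chickpeas: +18.0 g fiber for $1.35 (total $1.35, still need 17.0 g).
Take 2.125 servings of lentils: +17.0 g fiber for $1.38 (total $2.73, still need 0.0 g).
Filling from the cheapest source first is optimal under one linear minimum: $2.73.

$2.73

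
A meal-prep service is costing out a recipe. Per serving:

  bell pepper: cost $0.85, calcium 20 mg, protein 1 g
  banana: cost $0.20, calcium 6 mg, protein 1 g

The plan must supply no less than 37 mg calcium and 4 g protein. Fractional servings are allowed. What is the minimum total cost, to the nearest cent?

$1.23

Compare the cost at each extreme point of the feasible region.
bell pepper only: max(37/20, 4/1) = 4 servings → $3.40.
banana only: max(37/6, 4/1) = 6.167 servings → $1.23.
bell pepper + banana with both tight: 0.9286 servings and 3.071 servings → $1.40.
Cheapest feasible corner: $1.23.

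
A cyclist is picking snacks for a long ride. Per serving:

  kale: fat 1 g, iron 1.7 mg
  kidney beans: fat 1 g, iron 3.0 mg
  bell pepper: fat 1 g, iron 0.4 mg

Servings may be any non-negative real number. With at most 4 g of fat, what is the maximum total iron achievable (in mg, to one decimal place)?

Iron per g fat: kidney beans 3, kale 1.7, bell pepper 0.4.
With no serving limits, spend the whole fat allowance on kidney beans: 4 g / 1 g × 3.0 mg = 12.0 mg.

12.0 mg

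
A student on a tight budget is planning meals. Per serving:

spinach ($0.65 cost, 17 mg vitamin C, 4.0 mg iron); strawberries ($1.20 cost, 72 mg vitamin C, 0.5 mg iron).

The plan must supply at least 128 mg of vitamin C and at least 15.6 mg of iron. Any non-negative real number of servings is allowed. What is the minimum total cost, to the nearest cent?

Minimising a linear cost over {vitamin C ≥ 128, iron ≥ 15.6, servings ≥ 0} — the optimum is at a vertex, using one or two foods.
spinach only: max(128/17, 15.6/4.0) = 7.529 servings → $4.89.
strawberries only: max(128/72, 15.6/0.5) = 31.2 servings → $37.44.
spinach + strawberries with both tight: 3.79 servings and 0.883 servings → $3.52.
So the least-cost plan costs $3.52.

$3.52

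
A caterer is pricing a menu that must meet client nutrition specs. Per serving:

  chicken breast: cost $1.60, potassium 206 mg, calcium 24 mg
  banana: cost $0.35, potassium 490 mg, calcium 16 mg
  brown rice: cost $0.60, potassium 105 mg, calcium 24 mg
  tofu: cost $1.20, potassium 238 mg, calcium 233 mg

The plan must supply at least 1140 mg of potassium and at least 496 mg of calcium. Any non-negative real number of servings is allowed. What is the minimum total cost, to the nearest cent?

$2.91

Check every corner: each single food scaled to meet both minima, and each pair solved so both constraints bind.
chicken breast only: max(1140/206, 496/24) = 20.67 servings → $33.07.
banana only: max(1140/490, 496/16) = 31 servings → $10.85.
brown rice only: max(1140/105, 496/24) = 20.67 servings → $12.40.
tofu only: max(1140/238, 496/233) = 4.79 servings → $5.75.
chicken breast + banana: the both-tight solution has a negative serving — not a feasible corner.
chicken breast + brown rice: the both-tight solution has a negative serving — not a feasible corner.
chicken breast + tofu with both tight: 3.49 servings and 1.769 servings → $7.71.
banana + brown rice: intersection lies outside the first quadrant.
banana + tofu with both tight: 1.337 servings and 2.037 servings → $2.91.
brown rice + tofu with both tight: 7.869 servings and 1.318 servings → $6.30.
Cheapest feasible corner: $2.91.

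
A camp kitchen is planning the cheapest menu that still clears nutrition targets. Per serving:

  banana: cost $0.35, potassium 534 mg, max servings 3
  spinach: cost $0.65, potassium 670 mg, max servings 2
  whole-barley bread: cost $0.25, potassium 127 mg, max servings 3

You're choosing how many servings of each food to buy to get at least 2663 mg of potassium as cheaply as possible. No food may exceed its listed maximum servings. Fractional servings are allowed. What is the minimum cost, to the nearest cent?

$2.08

Cost per mg of potassium: banana $0.0007, spinach $0.0010, whole-barley bread $0.0020.
Take 3 servings of banana: +1602.0 mg potassium for $1.05 (total $1.05, still need 1061.0 mg).
Take 1.584 servings of spinach: +1061.0 mg potassium for $1.03 (total $2.08, still need 0.0 mg).
Filling from the cheapest source first is optimal under one linear minimum: $2.08.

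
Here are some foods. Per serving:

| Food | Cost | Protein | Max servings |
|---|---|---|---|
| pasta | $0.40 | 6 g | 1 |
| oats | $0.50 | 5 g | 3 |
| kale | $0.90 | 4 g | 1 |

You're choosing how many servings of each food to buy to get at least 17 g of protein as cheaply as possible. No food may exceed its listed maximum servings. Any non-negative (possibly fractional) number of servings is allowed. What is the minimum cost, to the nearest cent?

$1.50

Cost per g of protein: pasta $0.0667, oats $0.1000, kale $0.2250.
Take 1 serving of pasta: +6.0 g protein for $0.40 (total $0.40, still need 11.0 g).
Take 2.2 servings of oats: +11.0 g protein for $1.10 (total $1.50, still need 0.0 g).
Filling from the cheapest source first is optimal under one linear minimum: $1.50.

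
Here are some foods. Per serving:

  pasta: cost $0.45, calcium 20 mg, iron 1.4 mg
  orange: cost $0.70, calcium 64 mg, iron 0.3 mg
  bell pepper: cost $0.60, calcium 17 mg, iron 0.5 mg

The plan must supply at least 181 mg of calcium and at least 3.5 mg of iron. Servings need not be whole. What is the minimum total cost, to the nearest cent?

An LP optimum is at a vertex; with two nutrient constraints at most two foods are used. Check each candidate.
pasta only: max(181/20, 3.5/1.4) = 9.05 servings → $4.07.
orange only: max(181/64, 3.5/0.3) = 11.67 servings → $8.17.
bell pepper only: max(181/17, 3.5/0.5) = 10.65 servings → $6.39.
pasta + orange with both tight: 2.03 servings and 2.194 servings → $2.45.
pasta + bell pepper: intersection lies outside the first quadrant.
orange + bell pepper with both tight: 1.152 servings and 6.309 servings → $4.59.
So the least-cost plan costs $2.45.

$2.45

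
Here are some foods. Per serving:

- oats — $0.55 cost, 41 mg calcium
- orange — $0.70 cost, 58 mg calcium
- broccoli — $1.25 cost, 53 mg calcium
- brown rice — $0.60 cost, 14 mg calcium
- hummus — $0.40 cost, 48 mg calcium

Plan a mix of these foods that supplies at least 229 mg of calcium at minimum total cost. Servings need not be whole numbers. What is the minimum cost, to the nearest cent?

Cost per mg of calcium: hummus $0.0083, orange $0.0121, oats $0.0134, broccoli $0.0236, brown rice $0.0429.
With no serving limits, use only hummus: 229 mg / 48 mg = 4.771 servings × $0.40 = $1.91.

$1.91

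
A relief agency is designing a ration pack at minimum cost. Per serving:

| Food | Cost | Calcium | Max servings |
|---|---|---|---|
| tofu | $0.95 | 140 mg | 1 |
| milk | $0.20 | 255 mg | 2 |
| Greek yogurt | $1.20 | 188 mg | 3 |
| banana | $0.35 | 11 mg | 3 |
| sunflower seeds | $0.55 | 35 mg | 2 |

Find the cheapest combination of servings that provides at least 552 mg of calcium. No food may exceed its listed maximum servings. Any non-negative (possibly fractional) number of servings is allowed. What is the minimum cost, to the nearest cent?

Cost per mg of calcium: milk $0.0008, Greek yogurt $0.0064, tofu $0.0068, sunflower seeds $0.0157, banana $0.0318.
Take 2 servings of milk: +510.0 mg calcium for $0.40 (total $0.40, still need 42.0 mg).
Take 0.2234 servings of Greek yogurt: +42.0 mg calcium for $0.27 (total $0.67, still need 0.0 mg).
Greedy by cheapest-per-mg is optimal for a single linear constraint, so the minimum cost is $0.67.

$0.67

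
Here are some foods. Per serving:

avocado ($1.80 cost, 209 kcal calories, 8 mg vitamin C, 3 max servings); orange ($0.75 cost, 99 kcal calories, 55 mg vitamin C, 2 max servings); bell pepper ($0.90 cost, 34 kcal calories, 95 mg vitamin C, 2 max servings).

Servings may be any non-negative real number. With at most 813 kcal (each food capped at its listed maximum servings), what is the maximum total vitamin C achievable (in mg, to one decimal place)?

320.9 mg

Vitamin C per kcal: bell pepper 2.794, orange 0.5556, avocado 0.03828.
Take 2 servings of bell pepper: uses 68 kcal, +190.0 mg vitamin C (running total 190.0 mg).
Take 2 servings of orange: uses 198 kcal, +110.0 mg vitamin C (running total 300.0 mg).
Take 2.617 servings of avocado: uses 547 kcal, +20.9 mg vitamin C (running total 320.9 mg).
Filling greedily by vitamin C-per-kcal is optimal for one linear limit, giving 320.9 mg.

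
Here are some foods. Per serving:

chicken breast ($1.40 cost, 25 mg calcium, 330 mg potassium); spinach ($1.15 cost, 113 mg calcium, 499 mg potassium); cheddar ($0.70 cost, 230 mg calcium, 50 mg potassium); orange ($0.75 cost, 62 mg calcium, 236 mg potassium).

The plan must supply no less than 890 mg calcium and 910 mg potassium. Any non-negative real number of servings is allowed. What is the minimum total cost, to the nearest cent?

$3.93

At the optimum either one food covers both requirements or two foods hit both targets exactly; no other combination can be cheaper.
chicken breast only: max(890/25, 910/330) = 35.6 servings → $49.84.
spinach only: max(890/113, 910/499) = 7.876 servings → $9.06.
cheddar only: max(890/230, 910/50) = 18.2 servings → $12.74.
orange only: max(890/62, 910/236) = 14.35 servings → $10.77.
chicken breast + spinach with both targets exact would need a negative amount; discard.
chicken breast + cheddar with both tight: 2.208 servings and 3.63 servings → $5.63.
chicken breast + orange: the both-tight solution has a negative serving — not a feasible corner.
spinach + cheddar with both tight: 1.51 servings and 3.128 servings → $3.93.
spinach + orange: intersection lies outside the first quadrant.
cheddar + orange with both tight: 3.002 servings and 3.22 servings → $4.52.
The minimum over all feasible corners is $3.93.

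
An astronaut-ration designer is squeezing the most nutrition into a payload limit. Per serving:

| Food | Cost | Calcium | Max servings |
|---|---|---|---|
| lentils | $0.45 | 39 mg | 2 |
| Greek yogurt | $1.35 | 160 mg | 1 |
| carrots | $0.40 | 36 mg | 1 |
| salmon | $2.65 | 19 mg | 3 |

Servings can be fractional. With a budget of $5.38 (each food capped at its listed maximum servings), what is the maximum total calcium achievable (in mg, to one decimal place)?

Calcium per dollar: Greek yogurt 118.5, carrots 90, lentils 86.67, salmon 7.17.
Take 1 serving of Greek yogurt: spends $1.35, +160.0 mg calcium (running total 160.0 mg).
Take 1 serving of carrots: spends $0.40, +36.0 mg calcium (running total 196.0 mg).
Take 2 servings of lentils: spends $0.90, +78.0 mg calcium (running total 274.0 mg).
Take 1.03 servings of salmon: spends $2.73, +19.6 mg calcium (running total 293.6 mg).
Filling greedily by calcium-per-dollar is optimal for one linear limit, giving 293.6 mg.

293.6 mg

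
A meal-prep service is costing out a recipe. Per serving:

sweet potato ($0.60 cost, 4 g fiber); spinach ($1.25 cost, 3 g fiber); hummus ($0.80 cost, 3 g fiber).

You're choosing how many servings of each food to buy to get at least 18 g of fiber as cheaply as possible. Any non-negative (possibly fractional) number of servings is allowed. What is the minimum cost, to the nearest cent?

Cost per g of fiber: sweet potato $0.1500, hummus $0.2667, spinach $0.4167.
With no serving limits, use only sweet potato: 18 g / 4 g = 4.5 servings × $0.60 = $2.70.

$2.70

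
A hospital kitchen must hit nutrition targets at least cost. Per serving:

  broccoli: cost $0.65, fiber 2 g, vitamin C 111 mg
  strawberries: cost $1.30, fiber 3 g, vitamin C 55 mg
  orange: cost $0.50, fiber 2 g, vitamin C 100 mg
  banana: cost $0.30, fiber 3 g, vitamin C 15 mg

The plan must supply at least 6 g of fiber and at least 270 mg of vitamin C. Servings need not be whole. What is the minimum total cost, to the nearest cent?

Compare the cost at each extreme point of the feasible region.
broccoli only: max(6/2, 270/111) = 3 servings → $1.95.
strawberries only: max(6/3, 270/55) = 4.909 servings → $6.38.
orange only: max(6/2, 270/100) = 3 servings → $1.50.
banana only: max(6/3, 270/15) = 18 servings → $5.40.
broccoli + strawberries with both tight: 2.152 servings and 0.565 servings → $2.13.
broccoli + orange: the both-tight solution has a negative serving — not a feasible corner.
broccoli + banana with both tight: 2.376 servings and 0.4158 servings → $1.67.
strawberries + orange with both tight: 0.3158 servings and 2.526 servings → $1.67.
strawberries + banana with both targets exact would need a negative amount; discard.
orange + banana with both tight: 2.667 servings and 0.2222 servings → $1.40.
So the least-cost plan costs $1.40.

$1.40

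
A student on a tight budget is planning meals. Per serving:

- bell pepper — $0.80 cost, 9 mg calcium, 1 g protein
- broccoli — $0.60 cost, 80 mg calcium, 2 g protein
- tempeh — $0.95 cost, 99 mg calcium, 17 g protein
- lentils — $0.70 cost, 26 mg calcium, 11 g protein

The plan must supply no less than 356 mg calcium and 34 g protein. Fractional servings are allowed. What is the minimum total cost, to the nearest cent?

$3.03

bell pepper only: max(356/9, 34/1) = 39.56 servings → $31.64.
broccoli only: max(356/80, 34/2) = 17 servings → $10.20.
tempeh only: max(356/99, 34/17) = 3.596 servings → $3.42.
lentils only: max(356/26, 34/11) = 13.69 servings → $9.58.
bell pepper + broccoli with both tight: 32.39 servings and 0.8065 servings → $26.39.
bell pepper + tempeh: the both-tight solution has a negative serving — not a feasible corner.
bell pepper + lentils: intersection lies outside the first quadrant.
broccoli + tempeh with both tight: 2.312 servings and 1.728 servings → $3.03.
broccoli + lentils with both tight: 3.662 servings and 2.425 servings → $3.89.
tempeh + lentils: intersection lies outside the first quadrant.
The minimum over all feasible corners is $3.03.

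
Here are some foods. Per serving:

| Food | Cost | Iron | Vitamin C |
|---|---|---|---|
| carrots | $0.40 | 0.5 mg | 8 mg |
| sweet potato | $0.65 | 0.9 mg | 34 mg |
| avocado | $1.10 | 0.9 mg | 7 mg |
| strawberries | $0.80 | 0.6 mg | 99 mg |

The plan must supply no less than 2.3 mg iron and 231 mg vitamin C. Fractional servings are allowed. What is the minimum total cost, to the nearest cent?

$2.35

An LP optimum is at a vertex; with two nutrient constraints at most two foods are used. Check each candidate.
carrots only: max(2.3/0.5, 231/8) = 28.88 servings → $11.55.
sweet potato only: max(2.3/0.9, 231/34) = 6.794 servings → $4.42.
avocado only: max(2.3/0.9, 231/7) = 33 servings → $36.30.
strawberries only: max(2.3/0.6, 231/99) = 3.833 servings → $3.07.
carrots + sweet potato: the both-tight solution has a negative serving — not a feasible corner.
carrots + avocado with both targets exact would need a negative amount; discard.
carrots + strawberries with both tight: 1.993 servings and 2.172 servings → $2.54.
sweet potato + avocado: intersection lies outside the first quadrant.
sweet potato + strawberries with both tight: 1.297 servings and 1.888 servings → $2.35.
avocado + strawberries with both tight: 1.049 servings and 2.259 servings → $2.96.
Cheapest feasible corner: $2.35.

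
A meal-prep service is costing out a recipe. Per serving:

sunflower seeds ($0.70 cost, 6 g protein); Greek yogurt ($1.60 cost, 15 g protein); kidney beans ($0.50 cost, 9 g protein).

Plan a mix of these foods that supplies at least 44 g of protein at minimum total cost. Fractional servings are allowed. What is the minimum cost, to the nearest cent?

$2.44

Cost per g of protein: kidney beans $0.0556, Greek yogurt $0.1067, sunflower seeds $0.1167.
With no serving limits, use only kidney beans: 44 g / 9 g = 4.889 servings × $0.50 = $2.44.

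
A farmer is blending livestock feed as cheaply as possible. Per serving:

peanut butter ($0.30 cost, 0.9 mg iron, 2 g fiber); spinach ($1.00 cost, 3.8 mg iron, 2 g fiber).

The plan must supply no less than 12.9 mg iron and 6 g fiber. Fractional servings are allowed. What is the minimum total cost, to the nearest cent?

$3.39

Two binding constraints pin down two serving amounts, so the optimal mix uses at most two foods. The candidates are each food alone (scaled to the tighter of iron/fiber) and each pair with both constraints tight.
peanut butter only: max(12.9/0.9, 6/2) = 14.33 servings → $4.30.
spinach only: max(12.9/3.8, 6/2) = 3.395 servings → $3.39.
peanut butter + spinach with both targets exact would need a negative amount; discard.
So the least-cost plan costs $3.39.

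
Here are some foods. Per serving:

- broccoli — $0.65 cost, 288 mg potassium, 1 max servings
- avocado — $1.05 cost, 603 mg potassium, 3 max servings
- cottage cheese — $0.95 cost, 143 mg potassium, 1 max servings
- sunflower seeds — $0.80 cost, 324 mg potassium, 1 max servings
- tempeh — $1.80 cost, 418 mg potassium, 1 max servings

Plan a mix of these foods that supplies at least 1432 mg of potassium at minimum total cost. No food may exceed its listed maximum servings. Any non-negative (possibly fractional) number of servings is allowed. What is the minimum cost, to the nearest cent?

$2.49

Cost per mg of potassium: avocado $0.0017, broccoli $0.0023, sunflower seeds $0.0025, tempeh $0.0043, cottage cheese $0.0066.
Take 2.375 servings of avocado: +1432.0 mg potassium for $2.49 (total $2.49, still need 0.0 mg).
Greedy by cheapest-per-mg is optimal for a single linear constraint, so the minimum cost is $2.49.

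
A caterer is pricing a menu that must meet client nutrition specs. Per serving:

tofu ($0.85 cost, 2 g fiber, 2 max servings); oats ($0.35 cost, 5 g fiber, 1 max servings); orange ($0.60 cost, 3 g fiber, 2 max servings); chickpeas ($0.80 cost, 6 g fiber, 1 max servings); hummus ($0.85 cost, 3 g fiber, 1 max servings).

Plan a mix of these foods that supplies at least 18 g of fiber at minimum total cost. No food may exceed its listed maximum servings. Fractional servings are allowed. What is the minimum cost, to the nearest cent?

Cost per g of fiber: oats $0.0700, chickpeas $0.1333, orange $0.2000, hummus $0.2833, tofu $0.4250.
Take 1 serving of oats: +5.0 g fiber for $0.35 (total $0.35, still need 13.0 g).
Take 1 serving of chickpeas: +6.0 g fiber for $0.80 (total $1.15, still need 7.0 g).
Take 2 servings of orange: +6.0 g fiber for $1.20 (total $2.35, still need 1.0 g).
Take 0.3333 servings of hummus: +1.0 g fiber for $0.28 (total $2.63, still need 0.0 g).
Filling from the cheapest source first is optimal under one linear minimum: $2.63.

$2.63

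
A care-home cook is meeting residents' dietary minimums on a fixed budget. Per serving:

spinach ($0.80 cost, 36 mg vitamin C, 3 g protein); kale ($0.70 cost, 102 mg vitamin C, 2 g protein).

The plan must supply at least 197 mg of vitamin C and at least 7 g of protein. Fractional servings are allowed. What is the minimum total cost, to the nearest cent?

For a min-cost LP with two ≥-constraints, a basic feasible solution has at most two positive variables.
spinach only: max(197/36, 7/3) = 5.472 servings → $4.38.
kale only: max(197/102, 7/2) = 3.5 servings → $2.45.
spinach + kale with both tight: 1.368 servings and 1.449 servings → $2.11.
Cheapest feasible corner: $2.11.

$2.11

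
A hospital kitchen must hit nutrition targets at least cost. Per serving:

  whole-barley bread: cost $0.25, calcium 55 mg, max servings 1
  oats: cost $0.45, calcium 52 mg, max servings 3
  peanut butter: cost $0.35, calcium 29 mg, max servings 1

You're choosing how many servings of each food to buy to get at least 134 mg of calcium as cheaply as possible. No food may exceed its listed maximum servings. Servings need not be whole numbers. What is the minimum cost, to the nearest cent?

Cost per mg of calcium: whole-barley bread $0.0045, oats $0.0087, peanut butter $0.0121.
Take 1 serving of whole-barley bread: +55.0 mg calcium for $0.25 (total $0.25, still need 79.0 mg).
Take 1.519 servings of oats: +79.0 mg calcium for $0.68 (total $0.93, still need 0.0 mg).
Filling from the cheapest source first is optimal under one linear minimum: $0.93.

$0.93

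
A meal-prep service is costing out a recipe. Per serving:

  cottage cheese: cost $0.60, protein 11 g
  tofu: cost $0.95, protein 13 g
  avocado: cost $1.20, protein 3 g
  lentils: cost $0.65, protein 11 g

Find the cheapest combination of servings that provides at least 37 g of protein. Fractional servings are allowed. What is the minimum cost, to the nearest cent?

$2.02

Cost per g of protein: cottage cheese $0.0545, lentils $0.0591, tofu $0.0731, avocado $0.4000.
With no serving limits, use only cottage cheese: 37 g / 11 g = 3.364 servings × $0.60 = $2.02.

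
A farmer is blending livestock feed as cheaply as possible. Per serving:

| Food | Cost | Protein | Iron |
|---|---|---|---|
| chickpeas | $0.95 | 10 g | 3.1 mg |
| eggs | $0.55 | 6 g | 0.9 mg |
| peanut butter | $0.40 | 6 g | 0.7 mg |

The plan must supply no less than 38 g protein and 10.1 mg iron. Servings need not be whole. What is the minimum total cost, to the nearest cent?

$3.36

A basic optimal solution has at most two foods positive. Try each food alone and each pair with both targets met exactly.
chickpeas only: max(38/10, 10.1/3.1) = 3.8 servings → $3.61.
eggs only: max(38/6, 10.1/0.9) = 11.22 servings → $6.17.
peanut butter only: max(38/6, 10.1/0.7) = 14.43 servings → $5.77.
chickpeas + eggs with both tight: 2.75 servings and 1.75 servings → $3.58.
chickpeas + peanut butter with both tight: 2.931 servings and 1.448 servings → $3.36.
eggs + peanut butter with both targets exact would need a negative amount; discard.
So the least-cost plan costs $3.36.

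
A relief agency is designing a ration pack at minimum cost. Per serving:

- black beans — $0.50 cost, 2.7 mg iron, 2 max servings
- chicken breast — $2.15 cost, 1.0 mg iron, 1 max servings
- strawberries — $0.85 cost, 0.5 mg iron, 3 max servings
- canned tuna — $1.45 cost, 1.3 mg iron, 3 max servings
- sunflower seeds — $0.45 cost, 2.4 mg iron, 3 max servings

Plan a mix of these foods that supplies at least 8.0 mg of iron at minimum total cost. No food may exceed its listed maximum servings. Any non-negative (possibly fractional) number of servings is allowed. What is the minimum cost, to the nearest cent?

$1.49

Cost per mg of iron: black beans $0.1852, sunflower seeds $0.1875, canned tuna $1.1154, strawberries $1.7000, chicken breast $2.1500.
Take 2 servings of black beans: +5.4 mg iron for $1.00 (total $1.00, still need 2.6 mg).
Take 1.083 servings of sunflower seeds: +2.6 mg iron for $0.49 (total $1.49, still need 0.0 mg).
Filling from the cheapest source first is optimal under one linear minimum: $1.49.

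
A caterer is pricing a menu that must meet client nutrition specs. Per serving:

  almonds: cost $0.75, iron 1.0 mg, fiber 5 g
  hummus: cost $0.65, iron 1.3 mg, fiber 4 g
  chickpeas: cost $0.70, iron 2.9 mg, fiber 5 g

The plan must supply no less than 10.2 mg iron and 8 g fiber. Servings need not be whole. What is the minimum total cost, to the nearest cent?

Compare the cost at each extreme point of the feasible region.
almonds only: max(10.2/1.0, 8/5) = 10.2 servings → $7.65.
hummus only: max(10.2/1.3, 8/4) = 7.846 servings → $5.10.
chickpeas only: max(10.2/2.9, 8/5) = 3.517 servings → $2.46.
almonds + hummus: intersection lies outside the first quadrant.
almonds + chickpeas: intersection lies outside the first quadrant.
hummus + chickpeas: the both-tight solution has a negative serving — not a feasible corner.
The minimum over all feasible corners is $2.46.

$2.46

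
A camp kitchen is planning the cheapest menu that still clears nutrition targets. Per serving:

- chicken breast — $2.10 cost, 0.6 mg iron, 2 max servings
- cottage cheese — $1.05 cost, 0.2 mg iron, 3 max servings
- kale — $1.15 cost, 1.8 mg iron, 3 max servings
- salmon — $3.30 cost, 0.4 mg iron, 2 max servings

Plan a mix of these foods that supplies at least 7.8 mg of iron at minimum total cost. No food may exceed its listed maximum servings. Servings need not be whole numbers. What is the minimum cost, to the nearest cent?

Cost per mg of iron: kale $0.6389, chicken breast $3.5000, cottage cheese $5.2500, salmon $8.2500.
Take 3 servings of kale: +5.4 mg iron for $3.45 (total $3.45, still need 2.4 mg).
Take 2 servings of chicken breast: +1.2 mg iron for $4.20 (total $7.65, still need 1.2 mg).
Take 3 servings of cottage cheese: +0.6 mg iron for $3.15 (total $10.80, still need 0.6 mg).
Take 1.5 servings of salmon: +0.6 mg iron for $4.95 (total $15.75, still need 0.0 mg).
Filling from the cheapest source first is optimal under one linear minimum: $15.75.

$15.75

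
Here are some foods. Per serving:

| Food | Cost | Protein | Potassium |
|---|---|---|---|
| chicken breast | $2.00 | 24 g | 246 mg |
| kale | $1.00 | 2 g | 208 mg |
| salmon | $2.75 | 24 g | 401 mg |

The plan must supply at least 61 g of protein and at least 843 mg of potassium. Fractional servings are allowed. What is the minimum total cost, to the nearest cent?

$6.05

Compare the cost at each extreme point of the feasible region.
chicken breast only: max(61/24, 843/246) = 3.427 servings → $6.85.
kale only: max(61/2, 843/208) = 30.5 servings → $30.50.
salmon only: max(61/24, 843/401) = 2.542 servings → $6.99.
chicken breast + kale with both tight: 2.445 servings and 1.161 servings → $6.05.
chicken breast + salmon with both tight: 1.137 servings and 1.405 servings → $6.14.
kale + salmon: the both-tight solution has a negative serving — not a feasible corner.
So the least-cost plan costs $6.05.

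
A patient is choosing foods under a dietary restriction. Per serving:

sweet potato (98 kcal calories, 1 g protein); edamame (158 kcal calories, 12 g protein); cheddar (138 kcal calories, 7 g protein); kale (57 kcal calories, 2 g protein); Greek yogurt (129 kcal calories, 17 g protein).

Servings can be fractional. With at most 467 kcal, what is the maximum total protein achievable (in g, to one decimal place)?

61.5 g

Protein per kcal: Greek yogurt 0.1318, edamame 0.07595, cheddar 0.05072, kale 0.03509, sweet potato 0.0102.
With no serving limits, spend the whole calories allowance on Greek yogurt: 467 kcal / 129 kcal × 17 g = 61.5 g.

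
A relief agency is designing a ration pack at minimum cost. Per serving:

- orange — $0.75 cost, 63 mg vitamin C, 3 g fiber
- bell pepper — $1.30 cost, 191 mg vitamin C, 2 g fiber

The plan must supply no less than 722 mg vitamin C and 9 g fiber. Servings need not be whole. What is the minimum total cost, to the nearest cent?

This is a tiny linear program; its minimum lies at a vertex of the feasible set. List the vertices and price them.
orange only: max(722/63, 9/3) = 11.46 servings → $8.60.
bell pepper only: max(722/191, 9/2) = 4.5 servings → $5.85.
orange + bell pepper with both tight: 0.6152 servings and 3.577 servings → $5.11.
Cheapest feasible corner: $5.11.

$5.11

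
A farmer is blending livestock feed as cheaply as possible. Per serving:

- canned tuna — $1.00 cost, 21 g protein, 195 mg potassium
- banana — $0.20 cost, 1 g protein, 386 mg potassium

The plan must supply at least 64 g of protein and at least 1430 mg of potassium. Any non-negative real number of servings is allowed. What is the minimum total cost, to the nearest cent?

For a min-cost LP with two ≥-constraints, a basic feasible solution has at most two positive variables.
canned tuna only: max(64/21, 1430/195) = 7.333 servings → $7.33.
banana only: max(64/1, 1430/386) = 64 servings → $12.80.
canned tuna + banana with both tight: 2.942 servings and 2.218 servings → $3.39.
So the least-cost plan costs $3.39.

$3.39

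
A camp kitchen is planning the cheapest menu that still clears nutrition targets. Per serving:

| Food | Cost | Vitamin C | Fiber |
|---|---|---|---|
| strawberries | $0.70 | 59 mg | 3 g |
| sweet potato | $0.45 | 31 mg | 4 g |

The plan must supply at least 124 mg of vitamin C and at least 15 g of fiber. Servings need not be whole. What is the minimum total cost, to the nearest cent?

An LP optimum is at a vertex; with two nutrient constraints at most two foods are used. Check each candidate.
strawberries only: max(124/59, 15/3) = 5 servings → $3.50.
sweet potato only: max(124/31, 15/4) = 4 servings → $1.80.
strawberries + sweet potato with both tight: 0.2168 servings and 3.587 servings → $1.77.
Cheapest feasible corner: $1.77.

$1.77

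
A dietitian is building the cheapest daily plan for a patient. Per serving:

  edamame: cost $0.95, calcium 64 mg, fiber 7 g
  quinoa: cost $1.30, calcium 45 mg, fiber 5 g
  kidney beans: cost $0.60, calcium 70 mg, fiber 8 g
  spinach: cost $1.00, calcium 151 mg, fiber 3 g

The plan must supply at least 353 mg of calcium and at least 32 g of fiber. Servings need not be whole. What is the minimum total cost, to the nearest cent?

$2.85

An LP optimum is at a vertex; with two nutrient constraints at most two foods are used. Check each candidate.
edamame only: max(353/64, 32/7) = 5.516 servings → $5.24.
quinoa only: max(353/45, 32/5) = 7.844 servings → $10.20.
kidney beans only: max(353/70, 32/8) = 5.043 servings → $3.03.
spinach only: max(353/151, 32/3) = 10.67 servings → $10.67.
edamame + quinoa with both targets exact would need a negative amount; discard.
edamame + kidney beans with both targets exact would need a negative amount; discard.
edamame + spinach with both tight: 4.362 servings and 0.489 servings → $4.63.
quinoa + kidney beans: intersection lies outside the first quadrant.
quinoa + spinach with both tight: 6.085 servings and 0.5242 servings → $8.44.
kidney beans + spinach with both tight: 3.781 servings and 0.5852 servings → $2.85.
The minimum over all feasible corners is $2.85.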